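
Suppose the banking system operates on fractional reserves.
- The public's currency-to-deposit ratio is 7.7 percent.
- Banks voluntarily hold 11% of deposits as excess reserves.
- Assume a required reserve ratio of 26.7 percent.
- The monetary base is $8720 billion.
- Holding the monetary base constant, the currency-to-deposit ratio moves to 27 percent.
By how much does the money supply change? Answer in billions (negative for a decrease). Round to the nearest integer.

-3569 billion

Initially m₁ = (1 + 0.077) / (0.267 + 0.11 + 0.077) ≈ 2.37225, so M₁ = 2.37225 × 8720 = 20686.02 billion.
After the change m₂ = (1 + 0.27) / (0.267 + 0.11 + 0.27) ≈ 1.96291, so M₂ = 1.96291 × 8720 = 17116.5752 billion.
ΔM = M₂ − M₁ = 17116.5752 − 20686.02 = -3569.4448 billion.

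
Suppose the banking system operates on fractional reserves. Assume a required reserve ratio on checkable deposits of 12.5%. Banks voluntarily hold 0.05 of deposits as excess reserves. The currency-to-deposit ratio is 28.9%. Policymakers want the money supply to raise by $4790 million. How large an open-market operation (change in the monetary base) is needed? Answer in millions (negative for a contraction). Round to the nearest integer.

$1724 million

The money multiplier is m = (1 + c) / (rr + e + c) = (1 + 0.289) / (0.125 + 0.05 + 0.289) ≈ 2.77802.
ΔMB = ΔM / m = (+4790) / 2.77802 ≈ 1724.2496 million.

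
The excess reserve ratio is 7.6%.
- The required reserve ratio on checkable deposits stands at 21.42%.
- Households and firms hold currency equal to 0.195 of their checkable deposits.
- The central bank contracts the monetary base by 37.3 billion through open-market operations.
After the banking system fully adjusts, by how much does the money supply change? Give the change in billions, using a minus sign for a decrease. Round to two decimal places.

The money multiplier is m = (1 + c) / (rr + e + c) = (1 + 0.195) / (0.2142 + 0.076 + 0.195) ≈ 2.46290.
The sale removes 37.3 billion of base, so ΔM = m × ΔMB = 2.46290 × (−37.3) ≈ -91.8662 billion.

-91.87 billion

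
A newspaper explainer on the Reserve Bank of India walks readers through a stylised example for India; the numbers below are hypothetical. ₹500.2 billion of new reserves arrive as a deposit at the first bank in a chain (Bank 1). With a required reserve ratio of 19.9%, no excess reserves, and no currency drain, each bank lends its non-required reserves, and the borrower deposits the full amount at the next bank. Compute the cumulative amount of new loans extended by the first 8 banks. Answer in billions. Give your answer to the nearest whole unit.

₹1672 billion

Bank i lends (1 − rr)^i of the original deposit: Bank 1 lends 500.2·0.8010 = 400.6602, Bank 2 lends 500.2·0.8010² ≈ 320.9288, and so on.
Summing a geometric series: total = 500.2·[0.8010·(1 − 0.8010^8) / (1 − 0.8010)] ≈ 1672.1881 billion.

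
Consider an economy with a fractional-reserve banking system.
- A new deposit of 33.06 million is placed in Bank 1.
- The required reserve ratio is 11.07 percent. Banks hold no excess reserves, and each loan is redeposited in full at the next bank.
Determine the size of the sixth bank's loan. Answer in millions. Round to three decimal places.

Each bank lends a fraction (1 − rr) = 0.8893 of the deposit it receives, so Bank 6 receives 33.06·0.8893^5 and lends 33.06·0.8893^6 ≈ 16.3528 million.

16.353 million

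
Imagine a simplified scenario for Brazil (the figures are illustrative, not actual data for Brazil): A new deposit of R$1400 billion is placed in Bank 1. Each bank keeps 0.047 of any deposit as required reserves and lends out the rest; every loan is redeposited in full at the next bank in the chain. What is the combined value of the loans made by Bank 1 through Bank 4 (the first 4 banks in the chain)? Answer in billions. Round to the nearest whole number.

R$4972 billion

Bank i lends (1 − rr)^i of the original deposit: Bank 1 lends 1400·0.9530 = 1334.2000, Bank 2 lends 1400·0.9530² = 1271.4926, and so on.
Summing a geometric series: total = 1400·[0.9530·(1 − 0.9530^4) / (1 − 0.9530)] ≈ 4972.2061 billion.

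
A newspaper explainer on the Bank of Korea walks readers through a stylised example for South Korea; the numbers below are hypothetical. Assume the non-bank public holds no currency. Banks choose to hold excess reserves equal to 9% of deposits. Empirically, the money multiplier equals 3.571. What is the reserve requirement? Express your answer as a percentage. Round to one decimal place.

Using m = 3.571. Since m = (1 + c)/(c + rr + e), the denominator satisfies c + rr + e = (1 + c)/m = (1 + 0) / 3.571 ≈ 0.280034.
With c = 0 and e = 0.09, the reserve requirement is 0.280034 − 0 − 0.09 = 0.190034.

19.0%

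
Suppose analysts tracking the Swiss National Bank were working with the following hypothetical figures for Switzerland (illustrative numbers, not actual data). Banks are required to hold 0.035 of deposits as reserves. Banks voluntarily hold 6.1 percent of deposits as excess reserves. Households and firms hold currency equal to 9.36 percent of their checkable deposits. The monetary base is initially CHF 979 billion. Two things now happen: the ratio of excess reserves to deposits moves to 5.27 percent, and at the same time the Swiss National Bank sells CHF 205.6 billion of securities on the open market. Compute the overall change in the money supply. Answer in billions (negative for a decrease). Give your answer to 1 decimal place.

Before: m₁ = (1 + 0.0936) / (0.035 + 0.061 + 0.0936) ≈ 5.76793, MB₁ = 979, so M₁ = 5.76793 × 979 ≈ 5646.8035 billion.
After: m₂ = (1 + 0.0936) / (0.035 + 0.0527 + 0.0936) ≈ 6.03199, MB₂ = 979 − 205.6 = 773.4, so M₂ = 6.03199 × 773.4 ≈ 4665.1411 billion.
ΔM = M₂ − M₁ = 4665.1411 − 5646.8035 = -981.6624 billion.

-981.7 billion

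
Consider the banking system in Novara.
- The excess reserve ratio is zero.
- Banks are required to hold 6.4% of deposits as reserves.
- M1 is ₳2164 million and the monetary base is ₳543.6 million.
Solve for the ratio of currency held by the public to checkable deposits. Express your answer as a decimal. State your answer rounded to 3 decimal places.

0.250

Using m = M/MB = 2164/543.6 ≈ 3.980868. From m = (1 + c)/(c + rr + e), rearranging gives 1 + c = m·(c + rr + e), so c·(1 − m) = m·(rr + e) − 1.
Hence c = [m·(rr + e) − 1]/(1 − m) = [3.980868 × (0.064 + 0) − 1] / (1 − 3.980868) ≈ 0.250002.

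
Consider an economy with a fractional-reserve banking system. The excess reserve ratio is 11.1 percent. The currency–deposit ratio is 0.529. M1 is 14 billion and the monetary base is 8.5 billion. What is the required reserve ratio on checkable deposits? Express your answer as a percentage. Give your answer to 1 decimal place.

Using m = M/MB = 14/8.5 ≈ 1.647059. Since m = (1 + c)/(c + rr + e), the denominator satisfies c + rr + e = (1 + c)/m = (1 + 0.529) / 1.647059 ≈ 0.928321.
With c = 0.529 and e = 0.111, the required reserve ratio on checkable deposits is 0.928321 − 0.529 − 0.111 = 0.288321.

28.8%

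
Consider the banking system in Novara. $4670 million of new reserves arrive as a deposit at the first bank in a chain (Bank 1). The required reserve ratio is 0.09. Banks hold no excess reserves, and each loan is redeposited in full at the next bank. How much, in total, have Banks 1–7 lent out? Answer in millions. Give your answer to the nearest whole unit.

$22818 million

Bank i lends (1 − rr)^i of the original deposit: Bank 1 lends 4670·0.9100 = 4249.7000, Bank 2 lends 4670·0.9100² = 3867.2270, and so on.
Summing a geometric series: total = 4670·[0.9100·(1 − 0.9100^7) / (1 − 0.9100)] ≈ 22818.0077 million.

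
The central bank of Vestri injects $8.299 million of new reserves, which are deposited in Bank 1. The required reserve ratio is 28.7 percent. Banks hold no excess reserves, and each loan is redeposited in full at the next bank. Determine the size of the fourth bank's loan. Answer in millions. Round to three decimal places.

Each bank lends a fraction (1 − rr) = 0.7130 of the deposit it receives, so Bank 4 receives 8.299·0.7130^3 and lends 8.299·0.7130^4 ≈ 2.1448 million.

$2.145 million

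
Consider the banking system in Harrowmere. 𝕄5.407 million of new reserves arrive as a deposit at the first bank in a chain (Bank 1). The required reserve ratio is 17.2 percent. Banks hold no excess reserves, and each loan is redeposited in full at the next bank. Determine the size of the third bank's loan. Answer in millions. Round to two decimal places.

𝕄3.07 million

Each bank lends a fraction (1 − rr) = 0.8280 of the deposit it receives, so Bank 3 receives 5.407·0.8280^2 and lends 5.407·0.8280^3 ≈ 3.0694 million.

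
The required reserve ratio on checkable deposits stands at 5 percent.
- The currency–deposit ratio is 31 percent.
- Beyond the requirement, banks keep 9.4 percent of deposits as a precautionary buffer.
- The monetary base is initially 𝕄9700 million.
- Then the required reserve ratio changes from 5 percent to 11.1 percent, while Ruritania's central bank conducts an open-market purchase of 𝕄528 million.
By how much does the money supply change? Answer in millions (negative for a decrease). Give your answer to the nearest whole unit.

Before: m₁ = (1 + 0.31) / (0.05 + 0.094 + 0.31) ≈ 2.885463, MB₁ = 9700, so M₁ = 2.885463 × 9700 = 27988.9911 million.
After: m₂ = (1 + 0.31) / (0.111 + 0.094 + 0.31) ≈ 2.543689, MB₂ = 9700 + 528 = 10228, so M₂ = 2.543689 × 10228 ≈ 26016.8511 million.
ΔM = M₂ − M₁ = 26016.8511 − 27988.9911 = -1972.14 million.

-1972 million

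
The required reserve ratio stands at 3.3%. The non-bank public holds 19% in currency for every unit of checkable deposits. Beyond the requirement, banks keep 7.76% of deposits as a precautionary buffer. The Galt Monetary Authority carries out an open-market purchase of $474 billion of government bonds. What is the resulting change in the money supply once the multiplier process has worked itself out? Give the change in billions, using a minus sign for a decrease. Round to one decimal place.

The money multiplier is m = (1 + c) / (rr + e + c) = (1 + 0.19) / (0.033 + 0.0776 + 0.19) ≈ 3.95875.
The purchase adds 474 billion of base, so ΔM = m × ΔMB = 3.95875 × (+474) = 1876.4475 billion.

$1876.4 billion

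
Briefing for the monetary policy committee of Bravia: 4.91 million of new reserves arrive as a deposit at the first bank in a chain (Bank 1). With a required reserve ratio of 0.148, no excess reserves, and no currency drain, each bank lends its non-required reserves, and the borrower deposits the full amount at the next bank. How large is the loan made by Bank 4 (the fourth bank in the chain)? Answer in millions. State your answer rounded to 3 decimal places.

Each bank lends a fraction (1 − rr) = 0.8520 of the deposit it receives, so Bank 4 receives 4.91·0.8520^3 and lends 4.91·0.8520^4 ≈ 2.5873 million.

2.587 million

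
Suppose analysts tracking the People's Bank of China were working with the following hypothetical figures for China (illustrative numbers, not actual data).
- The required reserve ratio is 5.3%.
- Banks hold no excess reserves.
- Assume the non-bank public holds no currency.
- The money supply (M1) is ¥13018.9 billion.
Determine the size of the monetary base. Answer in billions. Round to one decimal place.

With no currency drain and no excess reserves, the money multiplier is m = 1/rr = 1/0.053 ≈ 18.8679245.
The monetary base is MB = M / m = 13018.9 / 18.8679245 ≈ 690.0017 billion.

¥690.0 billion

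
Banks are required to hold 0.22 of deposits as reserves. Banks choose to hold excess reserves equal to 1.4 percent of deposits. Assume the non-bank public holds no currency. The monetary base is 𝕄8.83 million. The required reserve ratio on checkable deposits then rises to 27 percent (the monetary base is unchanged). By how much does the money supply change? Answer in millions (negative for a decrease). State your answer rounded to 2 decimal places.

Initially m₁ = 1 / (0.22 + 0.014) ≈ 4.2735, so M₁ = 4.2735 × 8.83 ≈ 37.735 million.
After the change m₂ = 1 / (0.27 + 0.014) ≈ 3.5211, so M₂ = 3.5211 × 8.83 ≈ 31.0913 million.
ΔM = M₂ − M₁ = 31.0913 − 37.735 = -6.6437 million.

-6.64 million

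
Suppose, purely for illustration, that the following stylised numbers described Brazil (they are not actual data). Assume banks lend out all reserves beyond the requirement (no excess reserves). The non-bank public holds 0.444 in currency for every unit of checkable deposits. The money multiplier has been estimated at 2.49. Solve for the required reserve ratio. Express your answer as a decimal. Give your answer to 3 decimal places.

Using m = 2.49. Since m = (1 + c)/(c + rr + e), the denominator satisfies c + rr + e = (1 + c)/m = (1 + 0.444) / 2.49 ≈ 0.579920.
With c = 0.444 and e = 0, the required reserve ratio is 0.579920 − 0.444 − 0 = 0.13592.

0.136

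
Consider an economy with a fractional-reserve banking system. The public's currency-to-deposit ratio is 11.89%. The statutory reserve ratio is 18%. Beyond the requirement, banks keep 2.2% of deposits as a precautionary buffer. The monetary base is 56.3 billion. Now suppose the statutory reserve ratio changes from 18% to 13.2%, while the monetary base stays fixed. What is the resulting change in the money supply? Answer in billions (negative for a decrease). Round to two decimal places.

Initially m₁ = (1 + 0.1189) / (0.18 + 0.022 + 0.1189) ≈ 3.48676, so M₁ = 3.48676 × 56.3 ≈ 196.3046 billion.
After the change m₂ = (1 + 0.1189) / (0.132 + 0.022 + 0.1189) ≈ 4.10004, so M₂ = 4.10004 × 56.3 ≈ 230.8323 billion.
ΔM = M₂ − M₁ = 230.8323 − 196.3046 = 34.5277 billion.

34.53 billion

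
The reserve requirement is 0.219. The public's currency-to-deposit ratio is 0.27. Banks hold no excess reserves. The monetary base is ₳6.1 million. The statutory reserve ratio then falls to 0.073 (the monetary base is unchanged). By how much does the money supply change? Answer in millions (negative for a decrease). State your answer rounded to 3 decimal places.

Initially m₁ = (1 + 0.27) / (0.219 + 0.27) ≈ 2.59714, so M₁ = 2.59714 × 6.1 ≈ 15.8426 million.
After the change m₂ = (1 + 0.27) / (0.073 + 0.27) ≈ 3.70262, so M₂ = 3.70262 × 6.1 ≈ 22.586 million.
ΔM = M₂ − M₁ = 22.586 − 15.8426 = 6.7434 million.

₳6.743 million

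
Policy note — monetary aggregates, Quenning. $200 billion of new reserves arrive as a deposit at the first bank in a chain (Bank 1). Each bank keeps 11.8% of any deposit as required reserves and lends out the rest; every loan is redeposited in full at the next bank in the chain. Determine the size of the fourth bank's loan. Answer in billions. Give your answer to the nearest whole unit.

Each bank lends a fraction (1 − rr) = 0.8820 of the deposit it receives, so Bank 4 receives 200·0.8820^3 and lends 200·0.8820^4 ≈ 121.0331 billion.

$121 billion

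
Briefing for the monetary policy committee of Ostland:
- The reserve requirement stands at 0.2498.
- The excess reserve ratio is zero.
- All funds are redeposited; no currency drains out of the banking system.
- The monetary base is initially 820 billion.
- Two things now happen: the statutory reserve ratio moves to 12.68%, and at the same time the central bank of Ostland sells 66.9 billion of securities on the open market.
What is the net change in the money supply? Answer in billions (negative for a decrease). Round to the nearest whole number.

Before: m₁ = 1 / (0.2498) ≈ 4.0032, MB₁ = 820, so M₁ = 4.0032 × 820 = 3282.624 billion.
After: m₂ = 1 / (0.1268) ≈ 7.8864, MB₂ = 820 − 66.9 = 753.1, so M₂ = 7.8864 × 753.1 ≈ 5939.2478 billion.
ΔM = M₂ − M₁ = 5939.2478 − 3282.624 = 2656.6238 billion.

2657 billion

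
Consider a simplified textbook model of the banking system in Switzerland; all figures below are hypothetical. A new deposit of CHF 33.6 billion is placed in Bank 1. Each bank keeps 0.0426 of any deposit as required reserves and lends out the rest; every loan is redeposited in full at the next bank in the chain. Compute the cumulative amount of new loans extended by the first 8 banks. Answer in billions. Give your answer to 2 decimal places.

CHF 222.08 billion

Bank i lends (1 − rr)^i of the original deposit: Bank 1 lends 33.6·0.9574 ≈ 32.1686, Bank 2 lends 33.6·0.9574² ≈ 30.7983, and so on.
Summing a geometric series: total = 33.6·[0.9574·(1 − 0.9574^8) / (1 − 0.9574)] ≈ 222.0793 billion.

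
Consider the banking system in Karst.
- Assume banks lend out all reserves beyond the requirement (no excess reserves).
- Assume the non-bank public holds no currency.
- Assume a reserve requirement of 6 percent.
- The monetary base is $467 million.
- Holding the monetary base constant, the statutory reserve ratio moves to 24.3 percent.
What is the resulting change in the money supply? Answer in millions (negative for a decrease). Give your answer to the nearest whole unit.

-5862 million

Initially m₁ = 1 / (0.06) ≈ 16.6667, so M₁ = 16.6667 × 467 = 7783.3489 million.
After the change m₂ = 1 / (0.243) ≈ 4.1152, so M₂ = 4.1152 × 467 = 1921.7984 million.
ΔM = M₂ − M₁ = 1921.7984 − 7783.3489 = -5861.5505 million.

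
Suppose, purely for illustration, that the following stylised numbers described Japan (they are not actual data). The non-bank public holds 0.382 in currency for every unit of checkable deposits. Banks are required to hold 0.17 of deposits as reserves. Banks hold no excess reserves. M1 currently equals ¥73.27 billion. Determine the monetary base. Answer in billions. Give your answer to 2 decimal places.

¥29.27 billion

The money multiplier is m = (1 + c) / (rr + c) = (1 + 0.382) / (0.17 + 0.382) ≈ 2.50362.
MB = M / m = 73.27 / 2.50362 ≈ 29.2656 billion.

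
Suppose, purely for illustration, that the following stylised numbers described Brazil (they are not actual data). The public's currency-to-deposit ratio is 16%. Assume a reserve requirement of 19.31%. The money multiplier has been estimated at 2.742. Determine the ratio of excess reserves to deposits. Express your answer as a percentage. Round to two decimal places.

6.99%

Using m = 2.742. Since m = (1 + c)/(c + rr + e), the denominator satisfies c + rr + e = (1 + c)/m = (1 + 0.16) / 2.742 ≈ 0.423049.
With c = 0.16 and rr = 0.1931, the ratio of excess reserves to deposits is 0.423049 − 0.16 − 0.1931 = 0.069949.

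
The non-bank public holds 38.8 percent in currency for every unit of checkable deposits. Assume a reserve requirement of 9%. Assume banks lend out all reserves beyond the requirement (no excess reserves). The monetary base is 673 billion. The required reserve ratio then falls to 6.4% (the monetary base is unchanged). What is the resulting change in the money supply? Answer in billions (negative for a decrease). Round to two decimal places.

Initially m₁ = (1 + 0.388) / (0.09 + 0.388) ≈ 2.903766, so M₁ = 2.903766 × 673 ≈ 1954.2345 billion.
After the change m₂ = (1 + 0.388) / (0.064 + 0.388) ≈ 3.070796, so M₂ = 3.070796 × 673 ≈ 2066.6457 billion.
ΔM = M₂ − M₁ = 2066.6457 − 1954.2345 = 112.4112 billion.

112.41 billion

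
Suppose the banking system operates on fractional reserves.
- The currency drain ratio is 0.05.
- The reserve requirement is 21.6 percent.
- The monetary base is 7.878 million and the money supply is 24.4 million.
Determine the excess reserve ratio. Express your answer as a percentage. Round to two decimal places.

7.30%

Using m = M/MB = 24.4/7.878 ≈ 3.097233. Since m = (1 + c)/(c + rr + e), the denominator satisfies c + rr + e = (1 + c)/m = (1 + 0.05) / 3.097233 ≈ 0.339012.
With c = 0.05 and rr = 0.216, the excess reserve ratio is 0.339012 − 0.05 − 0.216 = 0.073012.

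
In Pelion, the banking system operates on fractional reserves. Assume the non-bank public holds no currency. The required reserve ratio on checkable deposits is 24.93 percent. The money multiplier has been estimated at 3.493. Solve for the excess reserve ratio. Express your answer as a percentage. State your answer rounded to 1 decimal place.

3.7%

Using m = 3.493. Since m = (1 + c)/(c + rr + e), the denominator satisfies c + rr + e = (1 + c)/m = (1 + 0) / 3.493 ≈ 0.286287.
With c = 0 and rr = 0.2493, the excess reserve ratio is 0.286287 − 0 − 0.2493 = 0.036987.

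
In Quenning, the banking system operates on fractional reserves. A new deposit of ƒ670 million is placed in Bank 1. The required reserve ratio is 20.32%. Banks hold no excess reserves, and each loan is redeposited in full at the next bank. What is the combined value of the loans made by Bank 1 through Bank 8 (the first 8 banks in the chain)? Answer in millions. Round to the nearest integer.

ƒ2200 million

Bank i lends (1 − rr)^i of the original deposit: Bank 1 lends 670·0.7968 = 533.8560, Bank 2 lends 670·0.7968² ≈ 425.3765, and so on.
Summing a geometric series: total = 670·[0.7968·(1 − 0.7968^8) / (1 − 0.7968)] ≈ 2200.3747 million.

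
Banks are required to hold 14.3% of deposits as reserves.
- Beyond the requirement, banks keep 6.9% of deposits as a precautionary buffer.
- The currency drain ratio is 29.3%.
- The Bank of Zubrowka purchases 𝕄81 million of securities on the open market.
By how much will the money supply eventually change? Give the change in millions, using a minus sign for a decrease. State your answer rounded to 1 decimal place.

The money multiplier is m = (1 + c) / (rr + e + c) = (1 + 0.293) / (0.143 + 0.069 + 0.293) ≈ 2.5604.
The purchase adds 81 million of base, so ΔM = m × ΔMB = 2.5604 × (+81) = 207.3924 million.

𝕄207.4 million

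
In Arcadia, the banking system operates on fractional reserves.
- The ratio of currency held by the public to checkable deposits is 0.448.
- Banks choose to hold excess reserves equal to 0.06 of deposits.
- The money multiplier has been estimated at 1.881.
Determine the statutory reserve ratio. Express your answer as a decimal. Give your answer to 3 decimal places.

0.262

Using m = 1.881. Since m = (1 + c)/(c + rr + e), the denominator satisfies c + rr + e = (1 + c)/m = (1 + 0.448) / 1.881 ≈ 0.769803.
With c = 0.448 and e = 0.06, the statutory reserve ratio is 0.769803 − 0.448 − 0.06 = 0.261803.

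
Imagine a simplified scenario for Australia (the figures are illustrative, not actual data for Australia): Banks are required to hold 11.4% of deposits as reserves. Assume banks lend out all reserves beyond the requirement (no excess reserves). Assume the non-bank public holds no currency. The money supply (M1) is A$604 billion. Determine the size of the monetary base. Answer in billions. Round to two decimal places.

A$68.86 billion

With no currency drain and no excess reserves, the money multiplier is m = 1/rr = 1/0.114 ≈ 8.771930.
The monetary base is MB = M / m = 604 / 8.771930 ≈ 68.856 billion.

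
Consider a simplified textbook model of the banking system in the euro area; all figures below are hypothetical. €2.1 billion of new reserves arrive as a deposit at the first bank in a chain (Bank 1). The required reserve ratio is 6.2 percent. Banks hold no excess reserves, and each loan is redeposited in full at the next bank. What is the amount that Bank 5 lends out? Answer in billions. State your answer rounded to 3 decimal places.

Each bank lends a fraction (1 − rr) = 0.9380 of the deposit it receives, so Bank 5 receives 2.1·0.9380^4 and lends 2.1·0.9380^5 ≈ 1.5249 billion.

€1.525 billion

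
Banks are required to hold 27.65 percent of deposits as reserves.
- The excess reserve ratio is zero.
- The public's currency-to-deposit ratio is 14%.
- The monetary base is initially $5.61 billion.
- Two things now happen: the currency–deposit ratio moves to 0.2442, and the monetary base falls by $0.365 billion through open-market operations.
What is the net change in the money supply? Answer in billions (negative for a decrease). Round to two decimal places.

Before: m₁ = (1 + 0.14) / (0.2765 + 0.14) ≈ 2.7371, MB₁ = 5.61, so M₁ = 2.7371 × 5.61 ≈ 15.3551 billion.
After: m₂ = (1 + 0.2442) / (0.2765 + 0.2442) ≈ 2.3895, MB₂ = 5.61 − 0.365 = 5.245, so M₂ = 2.3895 × 5.245 ≈ 12.5329 billion.
ΔM = M₂ − M₁ = 12.5329 − 15.3551 = -2.8222 billion.

-2.82 billion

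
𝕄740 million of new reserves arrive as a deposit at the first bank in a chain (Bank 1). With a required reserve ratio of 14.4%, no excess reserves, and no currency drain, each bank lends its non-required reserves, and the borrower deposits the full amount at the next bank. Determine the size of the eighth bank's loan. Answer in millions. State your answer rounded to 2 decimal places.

𝕄213.32 million

Each bank lends a fraction (1 − rr) = 0.8560 of the deposit it receives, so Bank 8 receives 740·0.8560^7 and lends 740·0.8560^8 ≈ 213.3152 million.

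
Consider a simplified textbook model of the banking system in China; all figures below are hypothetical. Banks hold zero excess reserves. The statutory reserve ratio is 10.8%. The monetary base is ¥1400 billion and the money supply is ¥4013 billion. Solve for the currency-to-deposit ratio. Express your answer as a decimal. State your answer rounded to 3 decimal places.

Using m = M/MB = 4013/1400 ≈ 2.866429. From m = (1 + c)/(c + rr + e), rearranging gives 1 + c = m·(c + rr + e), so c·(1 − m) = m·(rr + e) − 1.
Hence c = [m·(rr + e) − 1]/(1 − m) = [2.866429 × (0.108 + 0) − 1] / (1 − 2.866429) ≈ 0.369918.

0.370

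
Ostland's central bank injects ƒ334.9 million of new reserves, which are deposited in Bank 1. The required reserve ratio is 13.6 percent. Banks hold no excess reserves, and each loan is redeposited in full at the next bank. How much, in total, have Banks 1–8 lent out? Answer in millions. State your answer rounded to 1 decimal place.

ƒ1466.9 million

Bank i lends (1 − rr)^i of the original deposit: Bank 1 lends 334.9·0.8640 = 289.3536, Bank 2 lends 334.9·0.8640² ≈ 250.0015, and so on.
Summing a geometric series: total = 334.9·[0.8640·(1 − 0.8640^8) / (1 − 0.8640)] ≈ 1466.9067 million.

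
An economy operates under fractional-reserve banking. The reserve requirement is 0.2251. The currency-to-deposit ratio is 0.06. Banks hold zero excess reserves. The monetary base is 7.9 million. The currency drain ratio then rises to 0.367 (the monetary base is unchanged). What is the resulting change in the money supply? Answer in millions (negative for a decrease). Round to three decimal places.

Initially m₁ = (1 + 0.06) / (0.2251 + 0.06) ≈ 3.71799, so M₁ = 3.71799 × 7.9 ≈ 29.3721 million.
After the change m₂ = (1 + 0.367) / (0.2251 + 0.367) ≈ 2.30873, so M₂ = 2.30873 × 7.9 ≈ 18.239 million.
ΔM = M₂ − M₁ = 18.239 − 29.3721 = -11.1331 million.

-11.133 million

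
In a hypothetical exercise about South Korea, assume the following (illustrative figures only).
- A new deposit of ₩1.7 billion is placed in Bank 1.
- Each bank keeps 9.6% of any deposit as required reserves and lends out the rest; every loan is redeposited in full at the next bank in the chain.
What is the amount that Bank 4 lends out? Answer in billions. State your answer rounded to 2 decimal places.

₩1.14 billion

Each bank lends a fraction (1 − rr) = 0.9040 of the deposit it receives, so Bank 4 receives 1.7·0.9040^3 and lends 1.7·0.9040^4 ≈ 1.1353 billion.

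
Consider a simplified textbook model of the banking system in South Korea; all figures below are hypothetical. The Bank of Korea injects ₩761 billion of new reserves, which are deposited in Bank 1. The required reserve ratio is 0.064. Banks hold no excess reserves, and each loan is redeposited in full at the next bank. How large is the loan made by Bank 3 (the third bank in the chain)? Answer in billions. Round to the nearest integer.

₩624 billion

Each bank lends a fraction (1 − rr) = 0.9360 of the deposit it receives, so Bank 3 receives 761·0.9360^2 and lends 761·0.9360^3 ≈ 624.0397 billion.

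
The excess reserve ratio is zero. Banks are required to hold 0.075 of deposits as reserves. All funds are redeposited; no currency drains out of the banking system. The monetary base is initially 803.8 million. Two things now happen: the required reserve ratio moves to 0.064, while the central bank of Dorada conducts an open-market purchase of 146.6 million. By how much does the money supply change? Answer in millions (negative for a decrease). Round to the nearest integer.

Before: m₁ = 1 / (0.075) ≈ 13.3333, MB₁ = 803.8, so M₁ = 13.3333 × 803.8 ≈ 10717.3065 million.
After: m₂ = 1 / (0.064) = 15.6250, MB₂ = 803.8 + 146.6 = 950.4, so M₂ = 15.6250 × 950.4 = 14850 million.
ΔM = M₂ − M₁ = 14850 − 10717.3065 = 4132.6935 million.

4133 million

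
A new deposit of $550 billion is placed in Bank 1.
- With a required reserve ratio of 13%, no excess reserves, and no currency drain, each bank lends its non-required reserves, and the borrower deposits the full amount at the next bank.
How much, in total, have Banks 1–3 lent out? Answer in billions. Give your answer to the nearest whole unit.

Bank i lends (1 − rr)^i of the original deposit: Bank 1 lends 550·0.8700 = 478.5000, Bank 2 lends 550·0.8700² = 416.2950, and so on.
Summing a geometric series: total = 550·[0.8700·(1 − 0.8700^3) / (1 − 0.8700)] ≈ 1256.9717 billion.

$1257 billion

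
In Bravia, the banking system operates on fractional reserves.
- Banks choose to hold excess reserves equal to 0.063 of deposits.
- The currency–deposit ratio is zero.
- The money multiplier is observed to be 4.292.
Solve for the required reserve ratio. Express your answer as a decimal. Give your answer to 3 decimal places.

0.170

Using m = 4.292. Since m = (1 + c)/(c + rr + e), the denominator satisfies c + rr + e = (1 + c)/m = (1 + 0) / 4.292 ≈ 0.232992.
With c = 0 and e = 0.063, the required reserve ratio is 0.232992 − 0 − 0.063 = 0.169992.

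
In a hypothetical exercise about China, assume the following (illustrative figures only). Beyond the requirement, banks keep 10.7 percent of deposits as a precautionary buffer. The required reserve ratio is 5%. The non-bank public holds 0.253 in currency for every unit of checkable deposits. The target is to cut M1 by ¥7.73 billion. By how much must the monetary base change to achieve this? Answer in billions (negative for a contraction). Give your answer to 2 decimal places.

The money multiplier is m = (1 + c) / (rr + e + c) = (1 + 0.253) / (0.05 + 0.107 + 0.253) ≈ 3.0561.
ΔMB = ΔM / m = (−7.73) / 3.0561 ≈ -2.5294 billion.

-2.53 billion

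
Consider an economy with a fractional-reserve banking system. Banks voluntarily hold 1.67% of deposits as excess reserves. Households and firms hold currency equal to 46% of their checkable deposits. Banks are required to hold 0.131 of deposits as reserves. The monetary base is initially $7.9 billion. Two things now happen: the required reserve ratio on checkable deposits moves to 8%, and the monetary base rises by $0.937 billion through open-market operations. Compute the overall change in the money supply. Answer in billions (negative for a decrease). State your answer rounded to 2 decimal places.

Before: m₁ = (1 + 0.46) / (0.131 + 0.0167 + 0.46) ≈ 2.4025, MB₁ = 7.9, so M₁ = 2.4025 × 7.9 ≈ 18.9797 billion.
After: m₂ = (1 + 0.46) / (0.08 + 0.0167 + 0.46) ≈ 2.6226, MB₂ = 7.9 + 0.937 = 8.837, so M₂ = 2.6226 × 8.837 ≈ 23.1759 billion.
ΔM = M₂ − M₁ = 23.1759 − 18.9797 = 4.1962 billion.

$4.20 billion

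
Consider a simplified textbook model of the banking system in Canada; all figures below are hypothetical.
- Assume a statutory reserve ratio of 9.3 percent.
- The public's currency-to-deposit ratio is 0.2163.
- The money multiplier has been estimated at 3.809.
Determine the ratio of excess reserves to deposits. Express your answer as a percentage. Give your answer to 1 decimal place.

1.0%

Using m = 3.809. Since m = (1 + c)/(c + rr + e), the denominator satisfies c + rr + e = (1 + c)/m = (1 + 0.2163) / 3.809 ≈ 0.319323.
With c = 0.2163 and rr = 0.093, the ratio of excess reserves to deposits is 0.319323 − 0.2163 − 0.093 = 0.010023.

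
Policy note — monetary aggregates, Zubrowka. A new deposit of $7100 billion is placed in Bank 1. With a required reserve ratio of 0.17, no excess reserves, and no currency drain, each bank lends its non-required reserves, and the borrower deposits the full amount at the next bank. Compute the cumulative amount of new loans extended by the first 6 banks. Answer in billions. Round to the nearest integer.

Bank i lends (1 − rr)^i of the original deposit: Bank 1 lends 7100·0.8300 = 5893.0000, Bank 2 lends 7100·0.8300² = 4891.1900, and so on.
Summing a geometric series: total = 7100·[0.8300·(1 − 0.8300^6) / (1 − 0.8300)] ≈ 23331.4140 billion.

$23331 billion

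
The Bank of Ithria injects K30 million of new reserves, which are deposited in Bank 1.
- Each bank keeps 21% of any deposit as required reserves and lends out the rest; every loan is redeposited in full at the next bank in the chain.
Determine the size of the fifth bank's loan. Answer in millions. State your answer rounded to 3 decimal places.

K9.231 million

Each bank lends a fraction (1 − rr) = 0.7900 of the deposit it receives, so Bank 5 receives 30·0.7900^4 and lends 30·0.7900^5 ≈ 9.2312 million.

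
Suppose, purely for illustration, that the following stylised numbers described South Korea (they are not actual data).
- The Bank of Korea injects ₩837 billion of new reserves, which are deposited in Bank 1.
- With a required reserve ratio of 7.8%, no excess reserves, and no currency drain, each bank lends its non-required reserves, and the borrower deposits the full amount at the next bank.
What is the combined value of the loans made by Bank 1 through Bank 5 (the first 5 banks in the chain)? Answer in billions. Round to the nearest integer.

₩3302 billion

Bank i lends (1 − rr)^i of the original deposit: Bank 1 lends 837·0.9220 = 771.7140, Bank 2 lends 837·0.9220² ≈ 711.5203, and so on.
Summing a geometric series: total = 837·[0.9220·(1 − 0.9220^5) / (1 − 0.9220)] ≈ 3301.7816 billion.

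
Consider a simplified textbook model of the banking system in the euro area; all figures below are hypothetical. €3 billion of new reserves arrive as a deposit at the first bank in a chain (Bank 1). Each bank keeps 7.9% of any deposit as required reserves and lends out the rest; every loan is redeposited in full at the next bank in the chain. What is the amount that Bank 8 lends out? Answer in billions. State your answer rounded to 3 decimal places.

Each bank lends a fraction (1 − rr) = 0.9210 of the deposit it receives, so Bank 8 receives 3·0.9210^7 and lends 3·0.9210^8 ≈ 1.5531 billion.

€1.553 billion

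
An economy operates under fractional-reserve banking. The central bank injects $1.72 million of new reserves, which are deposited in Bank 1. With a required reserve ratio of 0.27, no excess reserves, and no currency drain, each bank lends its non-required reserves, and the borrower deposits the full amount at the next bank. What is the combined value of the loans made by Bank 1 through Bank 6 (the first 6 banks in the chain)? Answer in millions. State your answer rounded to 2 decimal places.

$3.95 million

Bank i lends (1 − rr)^i of the original deposit: Bank 1 lends 1.72·0.7300 = 1.2556, Bank 2 lends 1.72·0.7300² ≈ 0.9166, and so on.
Summing a geometric series: total = 1.72·[0.7300·(1 − 0.7300^6) / (1 − 0.7300)] ≈ 3.9466 million.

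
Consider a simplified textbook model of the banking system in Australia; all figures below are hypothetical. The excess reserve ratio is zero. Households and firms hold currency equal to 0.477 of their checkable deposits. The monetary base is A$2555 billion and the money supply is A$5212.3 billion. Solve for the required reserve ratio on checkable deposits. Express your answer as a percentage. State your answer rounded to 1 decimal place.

24.7%

Using m = M/MB = 5212.3/2555 ≈ 2.040039. Since m = (1 + c)/(c + rr + e), the denominator satisfies c + rr + e = (1 + c)/m = (1 + 0.477) / 2.040039 ≈ 0.724006.
With c = 0.477 and e = 0, the required reserve ratio on checkable deposits is 0.724006 − 0.477 − 0 = 0.247006.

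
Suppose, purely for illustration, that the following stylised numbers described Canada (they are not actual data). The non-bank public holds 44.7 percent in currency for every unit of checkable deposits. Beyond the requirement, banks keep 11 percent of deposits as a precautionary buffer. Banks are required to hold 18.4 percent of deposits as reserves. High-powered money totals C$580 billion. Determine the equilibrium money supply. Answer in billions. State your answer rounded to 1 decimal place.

The money multiplier is m = (1 + c) / (rr + e + c) = (1 + 0.447) / (0.184 + 0.11 + 0.447) ≈ 1.95277.
So M = m × MB = 1.95277 × 580 = 1132.6066 billion.

C$1132.6 billion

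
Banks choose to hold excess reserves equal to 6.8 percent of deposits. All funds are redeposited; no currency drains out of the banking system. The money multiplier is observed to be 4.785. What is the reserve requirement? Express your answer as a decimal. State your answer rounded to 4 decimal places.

Using m = 4.785. Since m = (1 + c)/(c + rr + e), the denominator satisfies c + rr + e = (1 + c)/m = (1 + 0) / 4.785 ≈ 0.208986.
With c = 0 and e = 0.068, the reserve requirement is 0.208986 − 0 − 0.068 = 0.140986.

0.1410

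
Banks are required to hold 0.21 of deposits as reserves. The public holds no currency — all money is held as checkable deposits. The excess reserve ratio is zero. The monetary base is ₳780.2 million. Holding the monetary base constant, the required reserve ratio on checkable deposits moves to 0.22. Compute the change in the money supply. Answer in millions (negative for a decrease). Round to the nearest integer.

-169 million

Initially m₁ = 1 / (0.21) ≈ 4.7619, so M₁ = 4.7619 × 780.2 ≈ 3715.2344 million.
After the change m₂ = 1 / (0.22) ≈ 4.5455, so M₂ = 4.5455 × 780.2 = 3546.3991 million.
ΔM = M₂ − M₁ = 3546.3991 − 3715.2344 = -168.8353 million.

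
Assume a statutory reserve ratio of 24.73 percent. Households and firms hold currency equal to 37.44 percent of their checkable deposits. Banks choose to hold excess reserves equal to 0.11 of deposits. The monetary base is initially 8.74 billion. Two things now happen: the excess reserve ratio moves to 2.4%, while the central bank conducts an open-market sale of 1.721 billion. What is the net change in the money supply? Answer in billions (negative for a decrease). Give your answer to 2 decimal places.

-1.48 billion

Before: m₁ = (1 + 0.3744) / (0.2473 + 0.11 + 0.3744) ≈ 1.8784, MB₁ = 8.74, so M₁ = 1.8784 × 8.74 ≈ 16.4172 billion.
After: m₂ = (1 + 0.3744) / (0.2473 + 0.024 + 0.3744) ≈ 2.1285, MB₂ = 8.74 − 1.721 = 7.019, so M₂ = 2.1285 × 7.019 ≈ 14.9399 billion.
ΔM = M₂ − M₁ = 14.9399 − 16.4172 = -1.4773 billion.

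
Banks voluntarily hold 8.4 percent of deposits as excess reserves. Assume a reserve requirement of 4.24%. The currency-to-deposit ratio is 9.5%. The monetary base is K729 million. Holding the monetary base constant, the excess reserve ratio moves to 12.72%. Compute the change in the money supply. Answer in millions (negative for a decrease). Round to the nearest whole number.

Initially m₁ = (1 + 0.095) / (0.0424 + 0.084 + 0.095) ≈ 4.9458, so M₁ = 4.9458 × 729 = 3605.4882 million.
After the change m₂ = (1 + 0.095) / (0.0424 + 0.1272 + 0.095) ≈ 4.1383, so M₂ = 4.1383 × 729 = 3016.8207 million.
ΔM = M₂ − M₁ = 3016.8207 − 3605.4882 = -588.6675 million.

-589 million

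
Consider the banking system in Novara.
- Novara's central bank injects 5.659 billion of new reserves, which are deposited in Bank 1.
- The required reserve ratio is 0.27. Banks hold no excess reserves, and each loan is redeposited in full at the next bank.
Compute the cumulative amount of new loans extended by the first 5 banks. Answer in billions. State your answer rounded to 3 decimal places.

12.128 billion

Bank i lends (1 − rr)^i of the original deposit: Bank 1 lends 5.659·0.7300 ≈ 4.1311, Bank 2 lends 5.659·0.7300² ≈ 3.0157, and so on.
Summing a geometric series: total = 5.659·[0.7300·(1 − 0.7300^5) / (1 − 0.7300)] ≈ 12.1284 billion.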